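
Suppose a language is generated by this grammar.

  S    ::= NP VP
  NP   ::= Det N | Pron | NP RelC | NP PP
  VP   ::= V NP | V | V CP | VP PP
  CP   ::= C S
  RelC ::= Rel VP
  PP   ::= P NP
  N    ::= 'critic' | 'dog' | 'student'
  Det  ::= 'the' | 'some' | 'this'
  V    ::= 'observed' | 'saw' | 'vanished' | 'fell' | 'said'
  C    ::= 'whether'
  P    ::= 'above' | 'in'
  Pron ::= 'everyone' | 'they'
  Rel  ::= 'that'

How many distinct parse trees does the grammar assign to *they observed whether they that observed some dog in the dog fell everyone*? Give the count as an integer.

Two of the 3 distinct bracketings:
[S [NP [Pron they]] [VP [V observed] [CP [C whether] [S [NP [NP [Pron they]] [RelC [Rel that] [VP [V observed] [NP [NP [Det some] [N dog]] [PP [P in] [NP [Det the] [N dog]]]]]]] [VP [V fell] [NP [Pron everyone]]]]]]]
[S [NP [Pron they]] [VP [V observed] [CP [C whether] [S [NP [NP [Pron they]] [RelC [Rel that] [VP [VP [V observed] [NP [Det some] [N dog]]] [PP [P in] [NP [Det the] [N dog]]]]]] [VP [V fell] [NP [Pron everyone]]]]]]]
The difference turns on whether NP → NP PP is used at the relevant span, versus an alternative expansion of NP.

3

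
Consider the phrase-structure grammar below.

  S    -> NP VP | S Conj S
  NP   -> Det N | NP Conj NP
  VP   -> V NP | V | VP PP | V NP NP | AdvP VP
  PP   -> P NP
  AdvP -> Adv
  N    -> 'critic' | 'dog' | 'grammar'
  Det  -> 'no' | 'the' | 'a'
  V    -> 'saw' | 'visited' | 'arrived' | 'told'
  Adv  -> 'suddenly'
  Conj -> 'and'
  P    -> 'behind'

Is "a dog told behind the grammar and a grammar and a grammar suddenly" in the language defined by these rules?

Ungrammatical

For S → NP VP, the only prefix that parses as NP is 'a dog', but the remainder 'told behind the grammar and a grammar and a grammar suddenly' is not a VP under these rules. The alternative S rule S → S Conj S likewise has no satisfying split.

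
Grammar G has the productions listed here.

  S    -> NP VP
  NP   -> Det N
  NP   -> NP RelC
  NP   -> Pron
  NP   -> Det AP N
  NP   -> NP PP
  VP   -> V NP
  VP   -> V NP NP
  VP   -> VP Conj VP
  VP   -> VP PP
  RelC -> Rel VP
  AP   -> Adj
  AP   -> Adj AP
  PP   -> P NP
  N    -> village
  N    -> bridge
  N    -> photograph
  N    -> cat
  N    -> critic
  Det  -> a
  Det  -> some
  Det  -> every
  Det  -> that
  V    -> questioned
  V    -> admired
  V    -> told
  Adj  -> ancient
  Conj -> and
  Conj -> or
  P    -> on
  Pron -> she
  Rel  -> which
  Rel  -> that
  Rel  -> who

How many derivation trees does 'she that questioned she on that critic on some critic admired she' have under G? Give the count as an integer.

9

Two of the 9 distinct bracketings:
[S [NP [NP [Pron she]] [RelC [Rel that] [VP [V questioned] [NP [NP [Pron she]] [PP [P on] [NP [NP [Det that] [N critic]] [PP [P on] [NP [Det some] [N critic]]]]]]]]] [VP [V admired] [NP [Pron she]]]]
[S [NP [NP [Pron she]] [RelC [Rel that] [VP [V questioned] [NP [NP [NP [Pron she]] [PP [P on] [NP [Det that] [N critic]]]] [PP [P on] [NP [Det some] [N critic]]]]]]] [VP [V admired] [NP [Pron she]]]]
The trees differ in how a recursive rule is bracketed over the same span.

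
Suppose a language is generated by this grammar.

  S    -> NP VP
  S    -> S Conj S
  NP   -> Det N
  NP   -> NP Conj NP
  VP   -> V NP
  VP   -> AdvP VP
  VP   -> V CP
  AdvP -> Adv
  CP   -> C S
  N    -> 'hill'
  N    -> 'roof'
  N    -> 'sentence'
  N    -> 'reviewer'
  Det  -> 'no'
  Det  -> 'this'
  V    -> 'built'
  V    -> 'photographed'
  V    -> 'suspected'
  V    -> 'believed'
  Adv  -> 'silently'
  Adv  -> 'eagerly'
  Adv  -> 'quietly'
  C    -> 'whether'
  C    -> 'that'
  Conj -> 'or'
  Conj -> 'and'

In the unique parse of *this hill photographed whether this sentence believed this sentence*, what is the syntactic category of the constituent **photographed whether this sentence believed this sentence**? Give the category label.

VP

[S [NP [Det this] [N hill]] [VP [V photographed] [CP [C whether] [S [NP [Det this] [N sentence]] [VP [V believed] [NP [Det this] [N sentence]]]]]]]
The span 'photographed whether this sentence believed this sentence' is the VP node built by VP → V CP.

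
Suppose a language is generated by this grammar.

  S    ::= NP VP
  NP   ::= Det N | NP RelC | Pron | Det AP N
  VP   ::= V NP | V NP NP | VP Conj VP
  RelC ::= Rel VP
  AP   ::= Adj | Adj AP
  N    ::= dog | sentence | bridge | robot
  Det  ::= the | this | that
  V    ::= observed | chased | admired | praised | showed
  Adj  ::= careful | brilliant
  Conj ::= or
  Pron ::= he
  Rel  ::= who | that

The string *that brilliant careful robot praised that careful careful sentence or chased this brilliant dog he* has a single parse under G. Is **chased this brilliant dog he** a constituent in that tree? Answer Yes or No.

[S [NP [Det that] [AP [Adj brilliant] [AP [Adj careful]]] [N robot]] [VP [VP [V praised] [NP [Det that] [AP [Adj careful] [AP [Adj careful]]] [N sentence]]] [Conj or] [VP [V chased] [NP [Det this] [AP [Adj brilliant]] [N dog]] [NP [Pron he]]]]]
The words 'chased this brilliant dog he' are exhaustively dominated by a single VP node (built by VP → V NP NP), so they form a constituent.

Yes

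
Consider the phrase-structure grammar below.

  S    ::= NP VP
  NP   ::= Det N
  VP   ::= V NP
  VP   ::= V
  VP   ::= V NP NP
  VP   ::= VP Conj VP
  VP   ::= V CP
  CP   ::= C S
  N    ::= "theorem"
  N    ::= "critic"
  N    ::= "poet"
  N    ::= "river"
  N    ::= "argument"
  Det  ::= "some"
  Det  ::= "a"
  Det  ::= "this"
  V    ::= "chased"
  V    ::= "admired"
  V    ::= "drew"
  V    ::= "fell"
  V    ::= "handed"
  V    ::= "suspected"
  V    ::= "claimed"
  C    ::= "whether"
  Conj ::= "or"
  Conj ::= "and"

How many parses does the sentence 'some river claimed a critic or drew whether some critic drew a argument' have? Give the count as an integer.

1

[S [NP [Det some] [N river]] [VP [VP [V claimed] [NP [Det a] [N critic]]] [Conj or] [VP [V drew] [CP [C whether] [S [NP [Det some] [N critic]] [VP [V drew] [NP [Det a] [N argument]]]]]]]]
No rule offers an alternative attachment or grouping for any span, so this is the only derivation.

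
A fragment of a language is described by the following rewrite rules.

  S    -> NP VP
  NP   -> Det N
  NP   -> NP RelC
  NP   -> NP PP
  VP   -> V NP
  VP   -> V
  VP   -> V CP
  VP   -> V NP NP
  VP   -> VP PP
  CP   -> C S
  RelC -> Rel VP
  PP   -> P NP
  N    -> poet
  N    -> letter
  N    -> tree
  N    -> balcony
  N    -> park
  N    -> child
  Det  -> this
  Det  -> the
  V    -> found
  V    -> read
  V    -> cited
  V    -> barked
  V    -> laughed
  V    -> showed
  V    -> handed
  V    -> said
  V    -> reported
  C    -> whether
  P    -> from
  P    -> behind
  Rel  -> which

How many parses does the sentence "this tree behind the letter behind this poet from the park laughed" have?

Two of the 5 distinct bracketings:
[S [NP [NP [Det this] [N tree]] [PP [P behind] [NP [NP [Det the] [N letter]] [PP [P behind] [NP [NP [Det this] [N poet]] [PP [P from] [NP [Det the] [N park]]]]]]]] [VP [V laughed]]]
[S [NP [NP [Det this] [N tree]] [PP [P behind] [NP [NP [NP [Det the] [N letter]] [PP [P behind] [NP [Det this] [N poet]]]] [PP [P from] [NP [Det the] [N park]]]]]] [VP [V laughed]]]
The trees differ in how a recursive rule is bracketed over the same span.

5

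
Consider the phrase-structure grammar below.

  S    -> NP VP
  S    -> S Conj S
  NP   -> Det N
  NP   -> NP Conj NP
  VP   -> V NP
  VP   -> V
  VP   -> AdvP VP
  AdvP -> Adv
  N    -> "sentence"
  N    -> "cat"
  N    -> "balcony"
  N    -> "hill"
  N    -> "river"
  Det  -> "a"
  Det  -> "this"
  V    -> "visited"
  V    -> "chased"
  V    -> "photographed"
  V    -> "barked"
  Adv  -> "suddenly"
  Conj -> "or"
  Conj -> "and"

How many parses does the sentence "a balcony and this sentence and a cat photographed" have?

2

The two bracketings:
[S [NP [NP [Det a] [N balcony]] [Conj and] [NP [NP [Det this] [N sentence]] [Conj and] [NP [Det a] [N cat]]]] [VP [V photographed]]]
[S [NP [NP [NP [Det a] [N balcony]] [Conj and] [NP [Det this] [N sentence]]] [Conj and] [NP [Det a] [N cat]]] [VP [V photographed]]]
The trees differ in how a recursive rule is bracketed over the same span.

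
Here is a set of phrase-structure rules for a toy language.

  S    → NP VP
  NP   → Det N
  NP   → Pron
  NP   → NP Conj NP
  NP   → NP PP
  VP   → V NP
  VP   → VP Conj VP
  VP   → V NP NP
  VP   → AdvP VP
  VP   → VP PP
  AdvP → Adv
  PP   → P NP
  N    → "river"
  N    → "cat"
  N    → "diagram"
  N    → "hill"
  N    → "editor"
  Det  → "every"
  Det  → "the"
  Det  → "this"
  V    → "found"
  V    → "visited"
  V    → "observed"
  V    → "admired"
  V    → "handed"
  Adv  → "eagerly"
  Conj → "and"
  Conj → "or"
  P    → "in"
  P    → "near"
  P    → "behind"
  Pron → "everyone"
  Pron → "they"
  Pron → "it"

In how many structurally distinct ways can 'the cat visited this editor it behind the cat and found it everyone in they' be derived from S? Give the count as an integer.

6

Two of the 6 distinct bracketings:
[S [NP [Det the] [N cat]] [VP [VP [V visited] [NP [Det this] [N editor]] [NP [NP [Pron it]] [PP [P behind] [NP [Det the] [N cat]]]]] [Conj and] [VP [V found] [NP [Pron it]] [NP [NP [Pron everyone]] [PP [P in] [NP [Pron they]]]]]]]
[S [NP [Det the] [N cat]] [VP [VP [V visited] [NP [Det this] [N editor]] [NP [NP [Pron it]] [PP [P behind] [NP [Det the] [N cat]]]]] [Conj and] [VP [VP [V found] [NP [Pron it]] [NP [Pron everyone]]] [PP [P in] [NP [Pron they]]]]]]
The difference turns on whether VP → VP PP is used at the relevant span, versus an alternative expansion of VP.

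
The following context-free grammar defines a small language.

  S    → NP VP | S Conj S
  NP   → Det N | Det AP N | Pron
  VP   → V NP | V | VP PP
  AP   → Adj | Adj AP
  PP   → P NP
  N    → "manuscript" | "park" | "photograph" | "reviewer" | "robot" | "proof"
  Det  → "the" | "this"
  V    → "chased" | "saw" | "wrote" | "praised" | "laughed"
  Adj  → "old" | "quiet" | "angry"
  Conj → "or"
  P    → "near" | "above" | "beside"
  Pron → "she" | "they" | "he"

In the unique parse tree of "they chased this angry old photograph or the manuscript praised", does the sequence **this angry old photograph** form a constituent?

[S [S [NP [Pron they]] [VP [V chased] [NP [Det this] [AP [Adj angry] [AP [Adj old]]] [N photograph]]]] [Conj or] [S [NP [Det the] [N manuscript]] [VP [V praised]]]]
The words 'this angry old photograph' are exhaustively dominated by a single NP node (built by NP → Det AP N), so they form a constituent.

Yes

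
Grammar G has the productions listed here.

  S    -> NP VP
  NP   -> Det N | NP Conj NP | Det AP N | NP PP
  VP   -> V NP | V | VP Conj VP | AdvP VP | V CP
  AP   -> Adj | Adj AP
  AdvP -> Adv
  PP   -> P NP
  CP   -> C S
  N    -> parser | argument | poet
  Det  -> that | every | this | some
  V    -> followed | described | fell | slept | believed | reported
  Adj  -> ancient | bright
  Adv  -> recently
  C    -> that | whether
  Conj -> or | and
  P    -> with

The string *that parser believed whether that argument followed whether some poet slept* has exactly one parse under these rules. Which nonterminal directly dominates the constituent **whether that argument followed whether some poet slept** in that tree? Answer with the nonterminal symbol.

[S [NP [Det that] [N parser]] [VP [V believed] [CP [C whether] [S [NP [Det that] [N argument]] [VP [V followed] [CP [C whether] [S [NP [Det some] [N poet]] [VP [V slept]]]]]]]]]
The span 'whether that argument followed whether some poet slept' is the CP node built by CP → C S.
Its mother is the VP built by VP → V CP.

VP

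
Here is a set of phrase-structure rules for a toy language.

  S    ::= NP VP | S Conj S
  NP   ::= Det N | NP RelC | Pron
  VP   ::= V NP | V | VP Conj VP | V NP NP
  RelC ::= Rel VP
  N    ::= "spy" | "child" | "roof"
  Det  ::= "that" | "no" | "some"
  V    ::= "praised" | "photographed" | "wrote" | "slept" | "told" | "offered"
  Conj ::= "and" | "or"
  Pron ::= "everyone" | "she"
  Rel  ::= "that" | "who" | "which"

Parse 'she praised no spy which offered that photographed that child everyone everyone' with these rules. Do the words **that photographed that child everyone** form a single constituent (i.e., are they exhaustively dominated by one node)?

Yes

[S [NP [Pron she]] [VP [V praised] [NP [NP [NP [Det no] [N spy]] [RelC [Rel which] [VP [V offered]]]] [RelC [Rel that] [VP [V photographed] [NP [Det that] [N child]] [NP [Pron everyone]]]]] [NP [Pron everyone]]]]
The words 'that photographed that child everyone' are exhaustively dominated by a single RelC node (built by RelC → Rel VP), so they form a constituent.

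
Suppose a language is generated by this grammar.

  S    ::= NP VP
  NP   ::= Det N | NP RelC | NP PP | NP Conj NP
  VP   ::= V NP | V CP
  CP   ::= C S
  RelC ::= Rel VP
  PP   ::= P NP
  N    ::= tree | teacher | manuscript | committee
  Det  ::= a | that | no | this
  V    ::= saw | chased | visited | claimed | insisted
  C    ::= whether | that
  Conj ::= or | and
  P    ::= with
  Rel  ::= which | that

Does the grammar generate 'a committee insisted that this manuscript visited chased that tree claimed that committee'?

A V word can never sit immediately before a V word in any string this grammar generates, so the substring 'visited chased' rules out a derivation.

Ungrammatical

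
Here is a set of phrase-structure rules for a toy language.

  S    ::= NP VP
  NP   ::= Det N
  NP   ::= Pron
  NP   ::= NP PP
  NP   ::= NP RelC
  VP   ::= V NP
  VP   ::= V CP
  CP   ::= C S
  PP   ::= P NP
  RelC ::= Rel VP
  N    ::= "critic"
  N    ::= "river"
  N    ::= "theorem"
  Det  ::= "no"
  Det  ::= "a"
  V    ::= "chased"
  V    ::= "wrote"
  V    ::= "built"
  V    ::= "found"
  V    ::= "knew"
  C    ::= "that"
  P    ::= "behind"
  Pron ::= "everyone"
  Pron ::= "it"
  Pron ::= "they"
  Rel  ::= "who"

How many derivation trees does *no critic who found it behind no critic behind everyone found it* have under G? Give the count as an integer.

Two of the 5 distinct bracketings:
[S [NP [NP [NP [Det no] [N critic]] [RelC [Rel who] [VP [V found] [NP [Pron it]]]]] [PP [P behind] [NP [NP [Det no] [N critic]] [PP [P behind] [NP [Pron everyone]]]]]] [VP [V found] [NP [Pron it]]]]
[S [NP [NP [NP [NP [Det no] [N critic]] [RelC [Rel who] [VP [V found] [NP [Pron it]]]]] [PP [P behind] [NP [Det no] [N critic]]]] [PP [P behind] [NP [Pron everyone]]]] [VP [V found] [NP [Pron it]]]]
The trees differ in how a recursive rule is bracketed over the same span.

5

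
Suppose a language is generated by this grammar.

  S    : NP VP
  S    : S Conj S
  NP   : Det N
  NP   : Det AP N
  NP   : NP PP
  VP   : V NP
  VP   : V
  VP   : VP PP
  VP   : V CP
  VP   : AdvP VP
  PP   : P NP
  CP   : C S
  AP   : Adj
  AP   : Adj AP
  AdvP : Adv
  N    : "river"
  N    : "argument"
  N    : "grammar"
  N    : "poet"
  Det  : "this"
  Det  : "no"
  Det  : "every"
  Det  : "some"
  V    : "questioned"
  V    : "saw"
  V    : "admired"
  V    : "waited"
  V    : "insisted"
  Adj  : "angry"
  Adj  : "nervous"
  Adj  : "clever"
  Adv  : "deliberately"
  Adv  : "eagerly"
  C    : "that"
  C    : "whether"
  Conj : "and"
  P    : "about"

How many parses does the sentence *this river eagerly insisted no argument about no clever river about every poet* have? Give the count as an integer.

Two of the 9 distinct bracketings:
[S [NP [Det this] [N river]] [VP [VP [AdvP [Adv eagerly]] [VP [V insisted] [NP [Det no] [N argument]]]] [PP [P about] [NP [NP [Det no] [AP [Adj clever]] [N river]] [PP [P about] [NP [Det every] [N poet]]]]]]]
[S [NP [Det this] [N river]] [VP [VP [VP [AdvP [Adv eagerly]] [VP [V insisted] [NP [Det no] [N argument]]]] [PP [P about] [NP [Det no] [AP [Adj clever]] [N river]]]] [PP [P about] [NP [Det every] [N poet]]]]]
The difference turns on whether NP → NP PP is used at the relevant span, versus an alternative expansion of NP.

9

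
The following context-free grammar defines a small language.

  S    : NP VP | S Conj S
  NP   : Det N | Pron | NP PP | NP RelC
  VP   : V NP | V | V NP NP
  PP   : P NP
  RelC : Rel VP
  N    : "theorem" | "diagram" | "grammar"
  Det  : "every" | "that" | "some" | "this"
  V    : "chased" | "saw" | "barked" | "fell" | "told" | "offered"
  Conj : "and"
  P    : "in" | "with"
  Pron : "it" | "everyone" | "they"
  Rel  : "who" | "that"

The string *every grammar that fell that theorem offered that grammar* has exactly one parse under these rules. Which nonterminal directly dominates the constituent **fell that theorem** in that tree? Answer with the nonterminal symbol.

S
  NP
    NP
      Det: every
      N: grammar
    RelC
      Rel: that
      VP
        V: fell
        NP
          Det: that
          N: theorem
  VP
    V: offered
    NP
      Det: that
      N: grammar
The span 'fell that theorem' is the VP node built by VP → V NP.
Its mother is the RelC built by RelC → Rel VP.

RelC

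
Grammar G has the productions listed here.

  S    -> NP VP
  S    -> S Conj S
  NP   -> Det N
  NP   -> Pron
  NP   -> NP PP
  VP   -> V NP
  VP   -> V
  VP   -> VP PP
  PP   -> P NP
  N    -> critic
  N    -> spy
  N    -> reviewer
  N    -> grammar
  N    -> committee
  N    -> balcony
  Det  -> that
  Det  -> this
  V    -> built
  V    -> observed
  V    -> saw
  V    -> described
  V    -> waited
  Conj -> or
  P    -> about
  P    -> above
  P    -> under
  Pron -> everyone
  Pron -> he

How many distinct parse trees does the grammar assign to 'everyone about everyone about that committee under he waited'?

5

Two of the 5 distinct bracketings:
[S [NP [NP [Pron everyone]] [PP [P about] [NP [NP [Pron everyone]] [PP [P about] [NP [NP [Det that] [N committee]] [PP [P under] [NP [Pron he]]]]]]]] [VP [V waited]]]
[S [NP [NP [Pron everyone]] [PP [P about] [NP [NP [NP [Pron everyone]] [PP [P about] [NP [Det that] [N committee]]]] [PP [P under] [NP [Pron he]]]]]] [VP [V waited]]]
The trees differ in how a recursive rule is bracketed over the same span.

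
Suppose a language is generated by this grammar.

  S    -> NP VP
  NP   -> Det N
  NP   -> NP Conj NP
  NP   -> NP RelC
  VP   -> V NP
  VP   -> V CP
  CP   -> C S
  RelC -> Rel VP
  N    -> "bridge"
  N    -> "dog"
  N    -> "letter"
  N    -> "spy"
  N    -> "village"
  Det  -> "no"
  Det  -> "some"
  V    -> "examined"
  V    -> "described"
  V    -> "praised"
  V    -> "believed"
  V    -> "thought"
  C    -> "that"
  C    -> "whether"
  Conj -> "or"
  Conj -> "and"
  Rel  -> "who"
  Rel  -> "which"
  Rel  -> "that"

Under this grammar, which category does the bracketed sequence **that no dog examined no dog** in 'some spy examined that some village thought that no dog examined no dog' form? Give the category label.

S
  NP
    Det: some
    N: spy
  VP
    V: examined
    CP
      C: that
      S
        NP
          Det: some
          N: village
        VP
          V: thought
          CP
            C: that
            S
              NP
                Det: no
                N: dog
              VP
                V: examined
                NP
                  Det: no
                  N: dog
The span 'that no dog examined no dog' is the CP node built by CP → C S.

CP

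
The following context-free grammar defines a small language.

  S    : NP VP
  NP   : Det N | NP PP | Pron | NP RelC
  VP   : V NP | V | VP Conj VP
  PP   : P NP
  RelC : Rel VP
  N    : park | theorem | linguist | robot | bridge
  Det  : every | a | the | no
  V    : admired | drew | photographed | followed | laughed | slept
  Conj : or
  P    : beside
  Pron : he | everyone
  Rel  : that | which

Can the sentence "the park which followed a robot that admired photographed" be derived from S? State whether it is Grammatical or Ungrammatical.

[S [NP [NP [Det the] [N park]] [RelC [Rel which] [VP [V followed] [NP [NP [Det a] [N robot]] [RelC [Rel that] [VP [V admired]]]]]]] [VP [V photographed]]]
The bracketing above is licensed at every node by one of the given productions, with S at the root.

Grammatical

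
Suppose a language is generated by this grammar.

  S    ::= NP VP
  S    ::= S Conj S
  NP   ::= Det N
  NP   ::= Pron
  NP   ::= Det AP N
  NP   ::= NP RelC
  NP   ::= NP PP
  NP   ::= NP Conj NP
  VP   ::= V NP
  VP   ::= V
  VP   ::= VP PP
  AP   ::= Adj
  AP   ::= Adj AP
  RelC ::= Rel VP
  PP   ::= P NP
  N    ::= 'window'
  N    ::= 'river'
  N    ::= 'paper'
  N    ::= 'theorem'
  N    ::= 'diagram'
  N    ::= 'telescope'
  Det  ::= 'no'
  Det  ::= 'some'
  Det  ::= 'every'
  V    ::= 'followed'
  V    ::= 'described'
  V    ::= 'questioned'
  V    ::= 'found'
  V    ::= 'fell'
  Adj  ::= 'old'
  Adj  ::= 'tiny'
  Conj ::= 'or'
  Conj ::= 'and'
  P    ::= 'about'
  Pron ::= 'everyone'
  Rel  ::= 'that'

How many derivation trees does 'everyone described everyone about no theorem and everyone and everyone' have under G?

Two of the 7 distinct bracketings:
[S [NP [Pron everyone]] [VP [V described] [NP [NP [Pron everyone]] [PP [P about] [NP [NP [Det no] [N theorem]] [Conj and] [NP [NP [Pron everyone]] [Conj and] [NP [Pron everyone]]]]]]]]
[S [NP [Pron everyone]] [VP [V described] [NP [NP [Pron everyone]] [PP [P about] [NP [NP [NP [Det no] [N theorem]] [Conj and] [NP [Pron everyone]]] [Conj and] [NP [Pron everyone]]]]]]]
The trees differ in how a recursive rule is bracketed over the same span.

7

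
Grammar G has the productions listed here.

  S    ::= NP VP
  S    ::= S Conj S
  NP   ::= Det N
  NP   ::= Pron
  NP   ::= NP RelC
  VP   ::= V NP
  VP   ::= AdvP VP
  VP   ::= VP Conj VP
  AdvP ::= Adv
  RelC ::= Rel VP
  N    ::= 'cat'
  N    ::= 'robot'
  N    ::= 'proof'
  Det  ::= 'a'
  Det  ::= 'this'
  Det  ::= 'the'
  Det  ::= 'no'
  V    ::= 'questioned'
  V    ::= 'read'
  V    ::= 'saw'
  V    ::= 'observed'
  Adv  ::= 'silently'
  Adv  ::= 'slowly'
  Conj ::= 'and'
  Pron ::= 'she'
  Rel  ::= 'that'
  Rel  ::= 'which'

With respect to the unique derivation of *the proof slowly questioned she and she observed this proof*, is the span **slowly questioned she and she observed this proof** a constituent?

[S [S [NP [Det the] [N proof]] [VP [AdvP [Adv slowly]] [VP [V questioned] [NP [Pron she]]]]] [Conj and] [S [NP [Pron she]] [VP [V observed] [NP [Det this] [N proof]]]]]
The smallest constituent containing 'slowly questioned she and she observed this proof' is the S spanning 'the proof slowly questioned she and she observed this proof'; no single node in the tree dominates exactly the given words.

No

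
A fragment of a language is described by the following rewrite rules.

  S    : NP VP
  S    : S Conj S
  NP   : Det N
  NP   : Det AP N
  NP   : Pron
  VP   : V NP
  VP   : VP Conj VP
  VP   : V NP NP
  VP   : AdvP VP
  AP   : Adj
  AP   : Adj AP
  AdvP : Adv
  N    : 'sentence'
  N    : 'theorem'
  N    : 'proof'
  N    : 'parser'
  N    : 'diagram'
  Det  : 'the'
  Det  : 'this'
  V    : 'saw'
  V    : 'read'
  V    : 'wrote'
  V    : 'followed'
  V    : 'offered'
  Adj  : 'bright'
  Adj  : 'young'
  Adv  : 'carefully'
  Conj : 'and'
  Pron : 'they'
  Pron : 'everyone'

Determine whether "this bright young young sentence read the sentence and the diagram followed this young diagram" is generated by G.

Grammatical

S
  S
    NP
      Det: this
      AP
        Adj: bright
        AP
          Adj: young
          AP
            Adj: young
      N: sentence
    VP
      V: read
      NP
        Det: the
        N: sentence
  Conj: and
  S
    NP
      Det: the
      N: diagram
    VP
      V: followed
      NP
        Det: this
        AP
          Adj: young
        N: diagram
The bracketing above is licensed at every node by one of the given productions, with S at the root.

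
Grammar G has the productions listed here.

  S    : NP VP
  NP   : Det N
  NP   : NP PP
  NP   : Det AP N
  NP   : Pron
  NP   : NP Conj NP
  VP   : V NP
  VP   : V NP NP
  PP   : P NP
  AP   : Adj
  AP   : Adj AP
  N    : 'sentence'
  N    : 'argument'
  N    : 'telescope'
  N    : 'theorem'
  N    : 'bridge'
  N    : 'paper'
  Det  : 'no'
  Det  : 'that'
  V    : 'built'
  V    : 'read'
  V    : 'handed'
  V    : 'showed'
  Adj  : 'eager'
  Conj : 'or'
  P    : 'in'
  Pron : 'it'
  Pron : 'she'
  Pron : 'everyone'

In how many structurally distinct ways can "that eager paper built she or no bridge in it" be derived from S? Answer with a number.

2

The two bracketings:
[S [NP [Det that] [AP [Adj eager]] [N paper]] [VP [V built] [NP [NP [NP [Pron she]] [Conj or] [NP [Det no] [N bridge]]] [PP [P in] [NP [Pron it]]]]]]
[S [NP [Det that] [AP [Adj eager]] [N paper]] [VP [V built] [NP [NP [Pron she]] [Conj or] [NP [NP [Det no] [N bridge]] [PP [P in] [NP [Pron it]]]]]]]
The trees differ in how a recursive rule is bracketed over the same span.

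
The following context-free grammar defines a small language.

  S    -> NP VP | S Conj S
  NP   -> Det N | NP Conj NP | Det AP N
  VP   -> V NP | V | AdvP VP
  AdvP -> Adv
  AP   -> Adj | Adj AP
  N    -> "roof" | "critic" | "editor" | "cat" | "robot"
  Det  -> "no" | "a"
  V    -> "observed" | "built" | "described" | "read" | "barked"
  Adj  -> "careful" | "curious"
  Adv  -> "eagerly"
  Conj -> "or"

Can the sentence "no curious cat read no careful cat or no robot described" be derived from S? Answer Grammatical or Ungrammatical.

Grammatical

[S [S [NP [Det no] [AP [Adj curious]] [N cat]] [VP [V read] [NP [Det no] [AP [Adj careful]] [N cat]]]] [Conj or] [S [NP [Det no] [N robot]] [VP [V described]]]]
Each bracket corresponds to one application of a listed rule, so the string is derivable from S.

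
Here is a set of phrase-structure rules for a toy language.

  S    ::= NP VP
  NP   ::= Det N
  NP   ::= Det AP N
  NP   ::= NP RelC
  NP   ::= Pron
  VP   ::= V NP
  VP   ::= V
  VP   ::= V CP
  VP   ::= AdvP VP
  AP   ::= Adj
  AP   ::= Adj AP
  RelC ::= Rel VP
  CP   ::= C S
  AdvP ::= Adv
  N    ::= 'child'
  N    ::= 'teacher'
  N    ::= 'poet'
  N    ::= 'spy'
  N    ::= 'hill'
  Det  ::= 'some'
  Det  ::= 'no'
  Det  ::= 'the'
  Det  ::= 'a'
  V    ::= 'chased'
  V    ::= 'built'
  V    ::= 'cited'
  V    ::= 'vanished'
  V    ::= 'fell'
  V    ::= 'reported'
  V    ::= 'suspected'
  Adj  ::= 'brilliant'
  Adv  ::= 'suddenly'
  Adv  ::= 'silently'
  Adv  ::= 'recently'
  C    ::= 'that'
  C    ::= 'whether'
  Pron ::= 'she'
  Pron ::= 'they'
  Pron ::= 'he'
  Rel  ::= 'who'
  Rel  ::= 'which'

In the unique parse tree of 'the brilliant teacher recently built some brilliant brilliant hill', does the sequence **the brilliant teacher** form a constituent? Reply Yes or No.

[S [NP [Det the] [AP [Adj brilliant]] [N teacher]] [VP [AdvP [Adv recently]] [VP [V built] [NP [Det some] [AP [Adj brilliant] [AP [Adj brilliant]]] [N hill]]]]]
The words 'the brilliant teacher' are exhaustively dominated by a single NP node (built by NP → Det AP N), so they form a constituent.

Yes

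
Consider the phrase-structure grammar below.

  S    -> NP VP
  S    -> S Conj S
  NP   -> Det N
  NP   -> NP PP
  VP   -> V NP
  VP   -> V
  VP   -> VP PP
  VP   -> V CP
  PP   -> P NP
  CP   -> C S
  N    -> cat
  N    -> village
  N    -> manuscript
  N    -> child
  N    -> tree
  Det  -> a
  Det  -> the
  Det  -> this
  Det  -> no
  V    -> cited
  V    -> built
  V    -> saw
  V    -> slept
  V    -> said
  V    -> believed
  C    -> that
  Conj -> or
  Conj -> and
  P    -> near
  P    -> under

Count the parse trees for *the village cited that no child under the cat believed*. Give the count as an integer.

1

[S [NP [Det the] [N village]] [VP [V cited] [CP [C that] [S [NP [NP [Det no] [N child]] [PP [P under] [NP [Det the] [N cat]]]] [VP [V believed]]]]]]
No rule offers an alternative attachment or grouping for any span, so this is the only derivation.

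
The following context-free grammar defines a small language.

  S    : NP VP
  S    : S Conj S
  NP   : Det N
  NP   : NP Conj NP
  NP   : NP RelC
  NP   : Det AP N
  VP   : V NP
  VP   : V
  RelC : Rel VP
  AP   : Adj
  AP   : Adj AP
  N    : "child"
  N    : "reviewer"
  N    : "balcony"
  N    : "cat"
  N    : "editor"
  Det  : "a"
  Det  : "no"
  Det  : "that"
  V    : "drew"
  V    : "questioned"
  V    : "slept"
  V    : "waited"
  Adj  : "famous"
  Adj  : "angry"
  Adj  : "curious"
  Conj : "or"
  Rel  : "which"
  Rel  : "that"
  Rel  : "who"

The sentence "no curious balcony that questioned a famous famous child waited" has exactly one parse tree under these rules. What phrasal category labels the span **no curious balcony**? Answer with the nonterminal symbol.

NP

[S [NP [NP [Det no] [AP [Adj curious]] [N balcony]] [RelC [Rel that] [VP [V questioned] [NP [Det a] [AP [Adj famous] [AP [Adj famous]]] [N child]]]]] [VP [V waited]]]
The span 'no curious balcony' is the NP node built by NP → Det AP N.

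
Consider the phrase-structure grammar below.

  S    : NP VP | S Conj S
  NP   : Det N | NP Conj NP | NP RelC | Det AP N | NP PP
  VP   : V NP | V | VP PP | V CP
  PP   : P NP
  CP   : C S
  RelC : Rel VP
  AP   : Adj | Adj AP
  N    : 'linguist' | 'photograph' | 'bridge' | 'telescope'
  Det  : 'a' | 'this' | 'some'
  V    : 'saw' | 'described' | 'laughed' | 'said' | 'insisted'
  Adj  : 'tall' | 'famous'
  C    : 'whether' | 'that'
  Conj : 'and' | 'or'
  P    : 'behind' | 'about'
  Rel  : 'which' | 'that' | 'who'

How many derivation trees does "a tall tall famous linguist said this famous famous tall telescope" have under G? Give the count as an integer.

1

[S [NP [Det a] [AP [Adj tall] [AP [Adj tall] [AP [Adj famous]]]] [N linguist]] [VP [V said] [NP [Det this] [AP [Adj famous] [AP [Adj famous] [AP [Adj tall]]]] [N telescope]]]]
No rule offers an alternative attachment or grouping for any span, so this is the only derivation.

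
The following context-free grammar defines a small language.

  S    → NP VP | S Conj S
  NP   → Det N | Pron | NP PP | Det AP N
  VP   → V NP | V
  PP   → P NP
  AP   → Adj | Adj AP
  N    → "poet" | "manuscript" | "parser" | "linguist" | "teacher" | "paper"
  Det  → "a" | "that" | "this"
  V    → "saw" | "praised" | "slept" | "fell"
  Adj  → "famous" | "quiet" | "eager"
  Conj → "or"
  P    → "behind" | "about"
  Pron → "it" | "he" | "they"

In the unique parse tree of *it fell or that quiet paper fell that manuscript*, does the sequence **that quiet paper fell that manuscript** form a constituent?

[S [S [NP [Pron it]] [VP [V fell]]] [Conj or] [S [NP [Det that] [AP [Adj quiet]] [N paper]] [VP [V fell] [NP [Det that] [N manuscript]]]]]
The words 'that quiet paper fell that manuscript' are exhaustively dominated by a single S node (built by S → NP VP), so they form a constituent.

Yes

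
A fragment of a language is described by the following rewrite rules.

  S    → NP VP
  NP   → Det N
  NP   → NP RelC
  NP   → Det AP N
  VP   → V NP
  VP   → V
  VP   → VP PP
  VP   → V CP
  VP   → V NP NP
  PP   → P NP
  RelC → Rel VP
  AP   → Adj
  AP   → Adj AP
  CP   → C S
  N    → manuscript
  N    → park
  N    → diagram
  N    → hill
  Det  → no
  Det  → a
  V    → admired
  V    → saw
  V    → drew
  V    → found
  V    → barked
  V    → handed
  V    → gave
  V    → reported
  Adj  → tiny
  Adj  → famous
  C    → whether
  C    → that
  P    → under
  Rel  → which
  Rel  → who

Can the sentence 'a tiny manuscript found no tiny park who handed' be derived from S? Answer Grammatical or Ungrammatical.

Grammatical

S
  NP
    Det: a
    AP
      Adj: tiny
    N: manuscript
  VP
    V: found
    NP
      NP
        Det: no
        AP
          Adj: tiny
        N: park
      RelC
        Rel: who
        VP
          V: handed
The bracketing above is licensed at every node by one of the given productions, with S at the root.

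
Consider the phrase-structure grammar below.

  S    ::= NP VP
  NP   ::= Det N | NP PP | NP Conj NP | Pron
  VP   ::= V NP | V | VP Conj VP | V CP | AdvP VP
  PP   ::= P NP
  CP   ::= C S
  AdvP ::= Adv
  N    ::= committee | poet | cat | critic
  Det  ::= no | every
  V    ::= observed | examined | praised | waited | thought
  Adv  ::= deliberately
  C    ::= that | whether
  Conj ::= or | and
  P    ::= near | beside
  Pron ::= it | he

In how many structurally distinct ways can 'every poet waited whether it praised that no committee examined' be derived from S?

1

[S [NP [Det every] [N poet]] [VP [V waited] [CP [C whether] [S [NP [Pron it]] [VP [V praised] [CP [C that] [S [NP [Det no] [N committee]] [VP [V examined]]]]]]]]]
No rule offers an alternative attachment or grouping for any span, so this is the only derivation.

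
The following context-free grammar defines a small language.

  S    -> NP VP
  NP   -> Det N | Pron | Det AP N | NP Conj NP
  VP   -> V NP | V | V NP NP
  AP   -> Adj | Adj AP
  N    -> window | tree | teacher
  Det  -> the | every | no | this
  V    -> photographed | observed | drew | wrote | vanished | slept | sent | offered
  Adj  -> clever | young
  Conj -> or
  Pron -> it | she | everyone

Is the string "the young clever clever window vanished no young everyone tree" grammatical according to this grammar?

An Adj word can never sit immediately before a Pron word in any string this grammar generates, so the substring 'young everyone' rules out a derivation.

Ungrammatical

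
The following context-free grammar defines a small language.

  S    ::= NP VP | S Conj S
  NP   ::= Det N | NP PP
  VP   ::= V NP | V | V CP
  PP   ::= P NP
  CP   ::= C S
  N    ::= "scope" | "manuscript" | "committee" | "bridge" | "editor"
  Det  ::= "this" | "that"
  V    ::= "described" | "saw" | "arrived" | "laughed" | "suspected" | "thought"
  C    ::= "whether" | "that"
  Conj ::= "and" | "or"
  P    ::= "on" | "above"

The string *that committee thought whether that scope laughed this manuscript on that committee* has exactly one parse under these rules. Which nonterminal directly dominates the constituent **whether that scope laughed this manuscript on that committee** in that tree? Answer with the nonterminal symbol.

S
  NP
    Det: that
    N: committee
  VP
    V: thought
    CP
      C: whether
      S
        NP
          Det: that
          N: scope
        VP
          V: laughed
          NP
            NP
              Det: this
              N: manuscript
            PP
              P: on
              NP
                Det: that
                N: committee
The span 'whether that scope laughed this manuscript on that committee' is the CP node built by CP → C S.
Its mother is the VP built by VP → V CP.

VP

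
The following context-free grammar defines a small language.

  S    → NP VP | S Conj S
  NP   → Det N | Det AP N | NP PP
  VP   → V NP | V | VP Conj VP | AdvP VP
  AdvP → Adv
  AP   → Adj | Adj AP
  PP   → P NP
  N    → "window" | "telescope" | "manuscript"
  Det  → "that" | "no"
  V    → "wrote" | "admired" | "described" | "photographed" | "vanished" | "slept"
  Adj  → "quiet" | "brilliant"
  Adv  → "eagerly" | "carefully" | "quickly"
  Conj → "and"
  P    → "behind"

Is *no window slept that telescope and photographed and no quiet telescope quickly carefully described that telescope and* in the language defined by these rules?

Ungrammatical

For S → NP VP, the only prefix that parses as NP is 'no window', but the remainder 'slept that telescope and photographed and no quiet telescope quickly carefully described that telescope and' is not a VP under these rules. The alternative S rule S → S Conj S likewise has no satisfying split.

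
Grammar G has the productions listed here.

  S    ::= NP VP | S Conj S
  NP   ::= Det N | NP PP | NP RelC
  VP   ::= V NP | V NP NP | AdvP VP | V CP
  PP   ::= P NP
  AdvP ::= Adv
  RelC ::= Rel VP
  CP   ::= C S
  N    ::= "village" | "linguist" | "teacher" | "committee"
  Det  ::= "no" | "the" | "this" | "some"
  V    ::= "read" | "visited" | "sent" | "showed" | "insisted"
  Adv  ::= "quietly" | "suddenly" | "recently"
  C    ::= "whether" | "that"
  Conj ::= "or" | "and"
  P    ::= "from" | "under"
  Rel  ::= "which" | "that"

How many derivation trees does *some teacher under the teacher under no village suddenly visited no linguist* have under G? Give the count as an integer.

The two bracketings:
[S [NP [NP [Det some] [N teacher]] [PP [P under] [NP [NP [Det the] [N teacher]] [PP [P under] [NP [Det no] [N village]]]]]] [VP [AdvP [Adv suddenly]] [VP [V visited] [NP [Det no] [N linguist]]]]]
[S [NP [NP [NP [Det some] [N teacher]] [PP [P under] [NP [Det the] [N teacher]]]] [PP [P under] [NP [Det no] [N village]]]] [VP [AdvP [Adv suddenly]] [VP [V visited] [NP [Det no] [N linguist]]]]]
The trees differ in how a recursive rule is bracketed over the same span.

2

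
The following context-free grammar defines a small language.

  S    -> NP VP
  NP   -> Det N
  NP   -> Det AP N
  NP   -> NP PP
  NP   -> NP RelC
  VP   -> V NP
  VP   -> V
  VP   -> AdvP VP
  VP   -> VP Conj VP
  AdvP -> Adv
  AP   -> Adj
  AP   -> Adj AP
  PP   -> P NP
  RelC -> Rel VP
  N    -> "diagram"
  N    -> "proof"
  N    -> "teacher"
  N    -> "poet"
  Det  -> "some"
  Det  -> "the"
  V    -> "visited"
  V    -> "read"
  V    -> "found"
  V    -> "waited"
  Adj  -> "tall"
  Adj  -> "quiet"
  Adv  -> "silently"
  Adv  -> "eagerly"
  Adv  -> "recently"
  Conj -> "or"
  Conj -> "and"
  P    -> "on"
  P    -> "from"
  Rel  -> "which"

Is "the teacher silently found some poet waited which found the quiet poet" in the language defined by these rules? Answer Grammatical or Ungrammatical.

For S → NP VP, the only prefix that parses as NP is 'the teacher', but the remainder 'silently found some poet waited which found the quiet poet' is not a VP under these rules.

Ungrammatical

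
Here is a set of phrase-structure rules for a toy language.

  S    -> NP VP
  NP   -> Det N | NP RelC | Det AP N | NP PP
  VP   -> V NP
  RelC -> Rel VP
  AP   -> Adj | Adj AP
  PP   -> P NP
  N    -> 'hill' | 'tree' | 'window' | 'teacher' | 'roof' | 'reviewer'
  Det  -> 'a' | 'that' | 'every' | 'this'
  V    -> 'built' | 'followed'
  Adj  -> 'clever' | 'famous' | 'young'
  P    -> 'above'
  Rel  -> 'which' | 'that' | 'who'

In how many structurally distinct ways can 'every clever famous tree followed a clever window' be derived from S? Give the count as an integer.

1

[S [NP [Det every] [AP [Adj clever] [AP [Adj famous]]] [N tree]] [VP [V followed] [NP [Det a] [AP [Adj clever]] [N window]]]]
No rule offers an alternative attachment or grouping for any span, so this is the only derivation.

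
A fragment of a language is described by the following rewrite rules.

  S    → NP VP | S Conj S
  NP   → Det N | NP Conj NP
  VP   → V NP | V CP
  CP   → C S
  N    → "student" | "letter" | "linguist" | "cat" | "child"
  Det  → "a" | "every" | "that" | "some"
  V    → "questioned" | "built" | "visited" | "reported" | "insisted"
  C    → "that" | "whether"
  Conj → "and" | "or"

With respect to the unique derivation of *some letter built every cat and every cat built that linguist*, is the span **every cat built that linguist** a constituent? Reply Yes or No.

Yes

[S [S [NP [Det some] [N letter]] [VP [V built] [NP [Det every] [N cat]]]] [Conj and] [S [NP [Det every] [N cat]] [VP [V built] [NP [Det that] [N linguist]]]]]
The words 'every cat built that linguist' are exhaustively dominated by a single S node (built by S → NP VP), so they form a constituent.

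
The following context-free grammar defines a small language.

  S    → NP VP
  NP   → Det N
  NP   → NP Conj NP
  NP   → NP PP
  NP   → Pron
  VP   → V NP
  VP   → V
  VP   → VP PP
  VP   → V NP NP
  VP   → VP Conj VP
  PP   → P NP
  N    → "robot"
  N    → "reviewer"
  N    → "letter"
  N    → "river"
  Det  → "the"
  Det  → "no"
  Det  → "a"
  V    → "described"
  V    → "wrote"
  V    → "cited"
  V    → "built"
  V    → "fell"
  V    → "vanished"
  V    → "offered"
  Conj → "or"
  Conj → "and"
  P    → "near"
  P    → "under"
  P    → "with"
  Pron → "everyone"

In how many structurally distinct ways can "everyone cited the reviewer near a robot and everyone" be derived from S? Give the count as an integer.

Two of the 3 distinct bracketings:
[S [NP [Pron everyone]] [VP [V cited] [NP [NP [NP [Det the] [N reviewer]] [PP [P near] [NP [Det a] [N robot]]]] [Conj and] [NP [Pron everyone]]]]]
[S [NP [Pron everyone]] [VP [V cited] [NP [NP [Det the] [N reviewer]] [PP [P near] [NP [NP [Det a] [N robot]] [Conj and] [NP [Pron everyone]]]]]]]
The trees differ in how a recursive rule is bracketed over the same span.

3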